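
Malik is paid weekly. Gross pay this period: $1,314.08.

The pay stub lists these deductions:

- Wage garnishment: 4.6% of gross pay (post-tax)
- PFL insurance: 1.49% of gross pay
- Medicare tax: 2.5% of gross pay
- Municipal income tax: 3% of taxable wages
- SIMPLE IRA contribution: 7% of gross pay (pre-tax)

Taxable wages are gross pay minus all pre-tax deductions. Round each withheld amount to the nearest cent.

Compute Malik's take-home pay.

SIMPLE IRA contribution: $1,314.08 × 0.07 = $91.99
Taxable wages = $1,314.08 − $91.99 = $1,222.09
Municipal income tax: $1,222.09 × 0.03 = $36.66
PFL insurance: $1,314.08 × 0.0149 = $19.58
Medicare tax: $1,314.08 × 0.025 = $32.85
Wage garnishment: $1,314.08 × 0.046 = $60.45
Total deductions = $91.99 + $36.66 + $19.58 + $32.85 + $60.45 = $241.53
Net pay = $1,314.08 − $241.53 = $1,072.55

$1,072.55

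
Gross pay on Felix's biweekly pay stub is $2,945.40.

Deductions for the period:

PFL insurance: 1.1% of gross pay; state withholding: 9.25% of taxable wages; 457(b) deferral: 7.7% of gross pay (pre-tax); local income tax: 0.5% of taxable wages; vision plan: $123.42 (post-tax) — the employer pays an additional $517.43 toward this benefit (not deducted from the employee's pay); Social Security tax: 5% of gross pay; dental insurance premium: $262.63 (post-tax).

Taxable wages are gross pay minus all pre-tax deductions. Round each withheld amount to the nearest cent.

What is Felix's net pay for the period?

$1,887.82

457(b) deferral: $2,945.40 × 0.077 = $226.80
Taxable wages = $2,945.40 − $226.80 = $2,718.60
Local income tax: $2,718.60 × 0.005 = $13.59
State withholding: $2,718.60 × 0.0925 = $251.47
PFL insurance: $2,945.40 × 0.011 = $32.40
Social Security tax: $2,945.40 × 0.05 = $147.27
Vision plan: $123.42
Dental insurance premium: $262.63
(Employer's $517.43 toward vision plan is not withheld from the employee.)
Total deductions = $226.80 + $13.59 + $251.47 + $32.40 + $147.27 + $123.42 + $262.63 = $1,057.58
Net pay = $2,945.40 − $1,057.58 = $1,887.82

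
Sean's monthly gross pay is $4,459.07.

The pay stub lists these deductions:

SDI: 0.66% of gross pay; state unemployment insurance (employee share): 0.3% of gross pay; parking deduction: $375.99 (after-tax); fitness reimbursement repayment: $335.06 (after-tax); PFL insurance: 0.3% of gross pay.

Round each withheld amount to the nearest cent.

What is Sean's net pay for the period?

SDI: $4,459.07 × 0.0066 = $29.43
PFL insurance: $4,459.07 × 0.003 = $13.38
State unemployment insurance (employee share): $4,459.07 × 0.003 = $13.38
Fitness reimbursement repayment: $335.06
Parking deduction: $375.99
Total deductions = $29.43 + $13.38 + $13.38 + $335.06 + $375.99 = $767.24
Net pay = $4,459.07 − $767.24 = $3,691.83

$3,691.83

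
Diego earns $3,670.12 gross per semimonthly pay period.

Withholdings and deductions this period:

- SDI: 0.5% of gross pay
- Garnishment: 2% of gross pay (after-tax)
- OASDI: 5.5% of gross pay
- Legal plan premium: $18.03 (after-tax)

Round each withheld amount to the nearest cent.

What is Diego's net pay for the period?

OASDI: $3,670.12 × 0.055 = $201.86
SDI: $3,670.12 × 0.005 = $18.35
Legal plan premium: $18.03
Garnishment: $3,670.12 × 0.02 = $73.40
Total deductions = $201.86 + $18.35 + $18.03 + $73.40 = $311.64
Net pay = $3,670.12 − $311.64 = $3,358.48

$3,358.48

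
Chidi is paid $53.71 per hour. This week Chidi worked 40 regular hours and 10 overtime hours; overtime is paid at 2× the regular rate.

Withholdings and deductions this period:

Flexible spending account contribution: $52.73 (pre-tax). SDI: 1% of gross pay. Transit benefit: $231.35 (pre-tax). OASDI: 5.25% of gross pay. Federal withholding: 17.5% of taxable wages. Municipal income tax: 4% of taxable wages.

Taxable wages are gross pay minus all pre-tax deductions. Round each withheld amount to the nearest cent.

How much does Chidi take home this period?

$2,105.32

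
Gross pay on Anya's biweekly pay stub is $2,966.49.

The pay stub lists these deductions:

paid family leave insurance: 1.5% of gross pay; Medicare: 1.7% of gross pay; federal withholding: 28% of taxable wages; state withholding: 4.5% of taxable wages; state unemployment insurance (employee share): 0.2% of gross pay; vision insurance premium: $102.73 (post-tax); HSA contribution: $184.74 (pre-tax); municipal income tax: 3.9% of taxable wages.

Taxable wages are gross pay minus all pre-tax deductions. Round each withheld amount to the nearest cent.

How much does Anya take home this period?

HSA contribution: $184.74
Taxable wages = $2,966.49 − $184.74 = $2,781.75
Federal withholding: $2,781.75 × 0.28 = $778.89
Municipal income tax: $2,781.75 × 0.039 = $108.49
State withholding: $2,781.75 × 0.045 = $125.18
Paid family leave insurance: $2,966.49 × 0.015 = $44.50
Medicare: $2,966.49 × 0.017 = $50.43
State unemployment insurance (employee share): $2,966.49 × 0.002 = $5.93
Vision insurance premium: $102.73
Total deductions = $184.74 + $778.89 + $108.49 + $125.18 + $44.50 + $50.43 + $5.93 + $102.73 = $1,400.89
Net pay = $2,966.49 − $1,400.89 = $1,565.60

$1,565.60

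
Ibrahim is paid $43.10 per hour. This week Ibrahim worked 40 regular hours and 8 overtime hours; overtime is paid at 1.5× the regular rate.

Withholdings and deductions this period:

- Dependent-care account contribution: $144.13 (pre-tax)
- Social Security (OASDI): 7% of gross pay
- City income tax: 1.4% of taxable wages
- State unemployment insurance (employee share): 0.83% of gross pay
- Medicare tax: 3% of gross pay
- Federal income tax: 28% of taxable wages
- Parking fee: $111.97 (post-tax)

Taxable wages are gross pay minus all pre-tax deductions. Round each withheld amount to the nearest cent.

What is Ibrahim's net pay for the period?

$1,125.84

Regular pay: 40 × $43.10 = $1,724.00
Overtime pay: 8 × $43.10 × 1.5 = $517.20
Gross pay = $1,724.00 + $517.20 = $2,241.20
Dependent-care account contribution: $144.13
Taxable wages = $2,241.20 − $144.13 = $2,097.07
Federal income tax: $2,097.07 × 0.28 = $587.18
City income tax: $2,097.07 × 0.014 = $29.36
Medicare tax: $2,241.20 × 0.03 = $67.24
State unemployment insurance (employee share): $2,241.20 × 0.0083 = $18.60
Social Security (OASDI): $2,241.20 × 0.07 = $156.88
Parking fee: $111.97
Total deductions = $144.13 + $587.18 + $29.36 + $67.24 + $18.60 + $156.88 + $111.97 = $1,115.36
Net pay = $2,241.20 − $1,115.36 = $1,125.84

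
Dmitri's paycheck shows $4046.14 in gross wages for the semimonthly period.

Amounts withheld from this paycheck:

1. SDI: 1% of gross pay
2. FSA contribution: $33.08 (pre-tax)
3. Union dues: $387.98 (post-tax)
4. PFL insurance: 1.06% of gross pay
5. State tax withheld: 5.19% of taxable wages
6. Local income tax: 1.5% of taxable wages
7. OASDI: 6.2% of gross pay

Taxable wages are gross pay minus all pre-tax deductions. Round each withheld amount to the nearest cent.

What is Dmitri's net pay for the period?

FSA contribution: $33.08
Taxable wages = $4046.14 − $33.08 = $4013.06
State tax withheld: $4013.06 × 0.0519 = $208.28
Local income tax: $4013.06 × 0.015 = $60.20
SDI: $4046.14 × 0.01 = $40.46
OASDI: $4046.14 × 0.062 = $250.86
PFL insurance: $4046.14 × 0.0106 = $42.89
Union dues: $387.98
Total deductions = $33.08 + $208.28 + $60.20 + $40.46 + $250.86 + $42.89 + $387.98 = $1023.75
Net pay = $4046.14 − $1023.75 = $3022.39

$3022.39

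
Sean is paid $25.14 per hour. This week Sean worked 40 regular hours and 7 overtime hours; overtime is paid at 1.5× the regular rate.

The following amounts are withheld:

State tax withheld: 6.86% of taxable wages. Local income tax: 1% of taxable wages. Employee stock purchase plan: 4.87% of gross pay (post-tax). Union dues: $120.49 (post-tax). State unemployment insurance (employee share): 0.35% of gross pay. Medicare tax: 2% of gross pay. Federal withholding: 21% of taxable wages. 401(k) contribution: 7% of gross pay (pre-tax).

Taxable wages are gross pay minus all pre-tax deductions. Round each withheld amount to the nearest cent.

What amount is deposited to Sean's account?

Regular pay: 40 × $25.14 = $1,005.60
Overtime pay: 7 × $25.14 × 1.5 = $263.97
Gross pay = $1,005.60 + $263.97 = $1,269.57
401(k) contribution: $1,269.57 × 0.07 = $88.87
Taxable wages = $1,269.57 − $88.87 = $1,180.70
Federal withholding: $1,180.70 × 0.21 = $247.95
Local income tax: $1,180.70 × 0.01 = $11.81
State tax withheld: $1,180.70 × 0.0686 = $81.00
State unemployment insurance (employee share): $1,269.57 × 0.0035 = $4.44
Medicare tax: $1,269.57 × 0.02 = $25.39
Employee stock purchase plan: $1,269.57 × 0.0487 = $61.83
Union dues: $120.49
Total deductions = $88.87 + $247.95 + $11.81 + $81.00 + $4.44 + $25.39 + $61.83 + $120.49 = $641.78
Net pay = $1,269.57 − $641.78 = $627.79

$627.79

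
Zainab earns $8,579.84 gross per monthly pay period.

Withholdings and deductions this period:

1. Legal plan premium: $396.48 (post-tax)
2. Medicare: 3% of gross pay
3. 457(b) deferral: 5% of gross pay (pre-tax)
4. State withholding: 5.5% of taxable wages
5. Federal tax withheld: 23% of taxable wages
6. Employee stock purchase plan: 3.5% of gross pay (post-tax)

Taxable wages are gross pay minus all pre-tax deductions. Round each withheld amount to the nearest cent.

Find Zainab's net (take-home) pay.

$4,873.68

457(b) deferral: $8,579.84 × 0.05 = $428.99
Taxable wages = $8,579.84 − $428.99 = $8,150.85
Federal tax withheld: $8,150.85 × 0.23 = $1,874.70
State withholding: $8,150.85 × 0.055 = $448.30
Medicare: $8,579.84 × 0.03 = $257.40
Employee stock purchase plan: $8,579.84 × 0.035 = $300.29
Legal plan premium: $396.48
Total deductions = $428.99 + $1,874.70 + $448.30 + $257.40 + $300.29 + $396.48 = $3,706.16
Net pay = $8,579.84 − $3,706.16 = $4,873.68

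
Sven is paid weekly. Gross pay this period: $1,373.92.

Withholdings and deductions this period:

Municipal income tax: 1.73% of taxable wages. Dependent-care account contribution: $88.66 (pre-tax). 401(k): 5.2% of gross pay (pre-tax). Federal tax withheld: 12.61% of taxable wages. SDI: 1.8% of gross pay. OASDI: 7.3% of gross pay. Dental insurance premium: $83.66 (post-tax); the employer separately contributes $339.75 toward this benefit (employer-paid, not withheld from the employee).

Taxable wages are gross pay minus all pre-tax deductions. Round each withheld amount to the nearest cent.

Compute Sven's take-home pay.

$831.07

401(k): $1,373.92 × 0.052 = $71.44
Dependent-care account contribution: $88.66
Pre-tax total = $71.44 + $88.66 = $160.10
Taxable wages = $1,373.92 − $160.10 = $1,213.82
Federal tax withheld: $1,213.82 × 0.1261 = $153.06
Municipal income tax: $1,213.82 × 0.0173 = $21.00
OASDI: $1,373.92 × 0.073 = $100.30
SDI: $1,373.92 × 0.018 = $24.73
Dental insurance premium: $83.66
(Employer's $339.75 toward dental insurance premium is not withheld from the employee.)
Total deductions = $71.44 + $88.66 + $153.06 + $21.00 + $100.30 + $24.73 + $83.66 = $542.85
Net pay = $1,373.92 − $542.85 = $831.07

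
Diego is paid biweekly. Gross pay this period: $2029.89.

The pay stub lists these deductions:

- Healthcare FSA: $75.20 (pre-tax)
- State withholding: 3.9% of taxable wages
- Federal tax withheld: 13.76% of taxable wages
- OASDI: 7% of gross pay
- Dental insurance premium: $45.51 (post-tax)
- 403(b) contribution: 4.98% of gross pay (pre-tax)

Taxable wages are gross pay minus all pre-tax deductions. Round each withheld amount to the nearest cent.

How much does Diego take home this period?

$1338.65

Healthcare FSA: $75.20
403(b) contribution: $2029.89 × 0.0498 = $101.09
Pre-tax total = $75.20 + $101.09 = $176.29
Taxable wages = $2029.89 − $176.29 = $1853.60
Federal tax withheld: $1853.60 × 0.1376 = $255.06
State withholding: $1853.60 × 0.039 = $72.29
OASDI: $2029.89 × 0.07 = $142.09
Dental insurance premium: $45.51
Total deductions = $75.20 + $101.09 + $255.06 + $72.29 + $142.09 + $45.51 = $691.24
Net pay = $2029.89 − $691.24 = $1338.65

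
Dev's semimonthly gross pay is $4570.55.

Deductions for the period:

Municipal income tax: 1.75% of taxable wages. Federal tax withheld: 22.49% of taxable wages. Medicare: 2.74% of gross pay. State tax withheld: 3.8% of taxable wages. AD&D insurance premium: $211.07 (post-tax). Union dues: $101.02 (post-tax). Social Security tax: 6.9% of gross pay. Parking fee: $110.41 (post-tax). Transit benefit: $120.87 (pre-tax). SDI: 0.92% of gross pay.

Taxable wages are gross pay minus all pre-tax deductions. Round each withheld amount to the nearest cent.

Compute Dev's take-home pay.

$2296.84

Transit benefit: $120.87
Taxable wages = $4570.55 − $120.87 = $4449.68
State tax withheld: $4449.68 × 0.038 = $169.09
Federal tax withheld: $4449.68 × 0.2249 = $1000.73
Municipal income tax: $4449.68 × 0.0175 = $77.87
Medicare: $4570.55 × 0.0274 = $125.23
Social Security tax: $4570.55 × 0.069 = $315.37
SDI: $4570.55 × 0.0092 = $42.05
Union dues: $101.02
AD&D insurance premium: $211.07
Parking fee: $110.41
Total deductions = $120.87 + $169.09 + $1000.73 + $77.87 + $125.23 + $315.37 + $42.05 + $101.02 + $211.07 + $110.41 = $2273.71
Net pay = $4570.55 − $2273.71 = $2296.84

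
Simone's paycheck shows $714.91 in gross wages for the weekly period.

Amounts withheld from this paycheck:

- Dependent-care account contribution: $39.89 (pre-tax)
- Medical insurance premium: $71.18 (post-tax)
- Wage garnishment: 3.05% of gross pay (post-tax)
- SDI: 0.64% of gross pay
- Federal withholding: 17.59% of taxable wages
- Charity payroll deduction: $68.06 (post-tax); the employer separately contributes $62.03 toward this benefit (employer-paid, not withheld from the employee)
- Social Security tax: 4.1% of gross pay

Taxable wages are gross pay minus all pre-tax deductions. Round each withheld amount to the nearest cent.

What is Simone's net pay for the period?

Dependent-care account contribution: $39.89
Taxable wages = $714.91 − $39.89 = $675.02
Federal withholding: $675.02 × 0.1759 = $118.74
SDI: $714.91 × 0.0064 = $4.58
Social Security tax: $714.91 × 0.041 = $29.31
Wage garnishment: $714.91 × 0.0305 = $21.80
Charity payroll deduction: $68.06
Medical insurance premium: $71.18
(Employer's $62.03 toward charity payroll deduction is not withheld from the employee.)
Total deductions = $39.89 + $118.74 + $4.58 + $29.31 + $21.80 + $68.06 + $71.18 = $353.56
Net pay = $714.91 − $353.56 = $361.35

$361.35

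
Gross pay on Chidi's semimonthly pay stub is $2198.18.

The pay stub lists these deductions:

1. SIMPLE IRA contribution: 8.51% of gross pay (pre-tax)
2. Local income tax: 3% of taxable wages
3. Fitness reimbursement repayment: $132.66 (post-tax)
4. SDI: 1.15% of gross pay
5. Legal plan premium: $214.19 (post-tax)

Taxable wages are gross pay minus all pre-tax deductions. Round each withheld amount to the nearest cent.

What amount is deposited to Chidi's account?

$1578.65

SIMPLE IRA contribution: $2198.18 × 0.0851 = $187.07
Taxable wages = $2198.18 − $187.07 = $2011.11
Local income tax: $2011.11 × 0.03 = $60.33
SDI: $2198.18 × 0.0115 = $25.28
Fitness reimbursement repayment: $132.66
Legal plan premium: $214.19
Total deductions = $187.07 + $60.33 + $25.28 + $132.66 + $214.19 = $619.53
Net pay = $2198.18 − $619.53 = $1578.65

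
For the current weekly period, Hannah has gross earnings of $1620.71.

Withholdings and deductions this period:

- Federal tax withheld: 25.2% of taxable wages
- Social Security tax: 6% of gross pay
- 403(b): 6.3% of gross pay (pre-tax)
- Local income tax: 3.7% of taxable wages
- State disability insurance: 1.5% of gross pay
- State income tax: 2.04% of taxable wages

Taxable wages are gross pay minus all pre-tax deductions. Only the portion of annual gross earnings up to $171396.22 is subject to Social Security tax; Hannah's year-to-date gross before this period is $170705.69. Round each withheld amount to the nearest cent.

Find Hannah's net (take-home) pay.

$983.01

403(b): $1620.71 × 0.063 = $102.10
Taxable wages = $1620.71 − $102.10 = $1518.61
Local income tax: $1518.61 × 0.037 = $56.19
State income tax: $1518.61 × 0.0204 = $30.98
Federal tax withheld: $1518.61 × 0.252 = $382.69
Social Security tax: only $171396.22 − $170705.69 = $690.53 of this check is subject → $690.53 × 0.06 = $41.43
State disability insurance: $1620.71 × 0.015 = $24.31
Total deductions = $102.10 + $56.19 + $30.98 + $382.69 + $41.43 + $24.31 = $637.70
Net pay = $1620.71 − $637.70 = $983.01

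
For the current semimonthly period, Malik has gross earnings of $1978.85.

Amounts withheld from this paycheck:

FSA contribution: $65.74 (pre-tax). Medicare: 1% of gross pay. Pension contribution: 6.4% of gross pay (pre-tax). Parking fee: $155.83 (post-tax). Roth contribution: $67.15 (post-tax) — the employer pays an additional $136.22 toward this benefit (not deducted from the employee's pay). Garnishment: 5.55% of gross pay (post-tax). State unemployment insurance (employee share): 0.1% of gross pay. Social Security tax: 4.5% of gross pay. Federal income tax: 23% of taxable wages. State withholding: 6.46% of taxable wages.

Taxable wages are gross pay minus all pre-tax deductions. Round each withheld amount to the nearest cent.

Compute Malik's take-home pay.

Pension contribution: $1978.85 × 0.064 = $126.65
FSA contribution: $65.74
Pre-tax total = $126.65 + $65.74 = $192.39
Taxable wages = $1978.85 − $192.39 = $1786.46
State withholding: $1786.46 × 0.0646 = $115.41
Federal income tax: $1786.46 × 0.23 = $410.89
State unemployment insurance (employee share): $1978.85 × 0.001 = $1.98
Medicare: $1978.85 × 0.01 = $19.79
Social Security tax: $1978.85 × 0.045 = $89.05
Parking fee: $155.83
Roth contribution: $67.15
Garnishment: $1978.85 × 0.0555 = $109.83
(Employer's $136.22 toward Roth contribution is not withheld from the employee.)
Total deductions = $126.65 + $65.74 + $115.41 + $410.89 + $1.98 + $19.79 + $89.05 + $155.83 + $67.15 + $109.83 = $1162.32
Net pay = $1978.85 − $1162.32 = $816.53

$816.53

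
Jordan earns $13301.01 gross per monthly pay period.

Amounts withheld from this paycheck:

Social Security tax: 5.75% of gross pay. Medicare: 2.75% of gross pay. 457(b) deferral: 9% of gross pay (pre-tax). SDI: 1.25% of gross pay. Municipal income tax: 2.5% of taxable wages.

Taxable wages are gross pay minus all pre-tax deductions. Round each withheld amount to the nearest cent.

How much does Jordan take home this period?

457(b) deferral: $13301.01 × 0.09 = $1197.09
Taxable wages = $13301.01 − $1197.09 = $12103.92
Municipal income tax: $12103.92 × 0.025 = $302.60
Medicare: $13301.01 × 0.0275 = $365.78
SDI: $13301.01 × 0.0125 = $166.26
Social Security tax: $13301.01 × 0.0575 = $764.81
Total deductions = $1197.09 + $302.60 + $365.78 + $166.26 + $764.81 = $2796.54
Net pay = $13301.01 − $2796.54 = $10504.47

$10504.47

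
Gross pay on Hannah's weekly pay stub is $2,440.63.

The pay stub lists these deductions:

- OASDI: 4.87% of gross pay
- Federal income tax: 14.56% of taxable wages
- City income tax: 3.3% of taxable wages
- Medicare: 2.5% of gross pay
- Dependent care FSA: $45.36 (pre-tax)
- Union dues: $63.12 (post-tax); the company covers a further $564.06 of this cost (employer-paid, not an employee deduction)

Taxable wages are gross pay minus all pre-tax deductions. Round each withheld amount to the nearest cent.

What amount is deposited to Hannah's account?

Dependent care FSA: $45.36
Taxable wages = $2,440.63 − $45.36 = $2,395.27
City income tax: $2,395.27 × 0.033 = $79.04
Federal income tax: $2,395.27 × 0.1456 = $348.75
Medicare: $2,440.63 × 0.025 = $61.02
OASDI: $2,440.63 × 0.0487 = $118.86
Union dues: $63.12
(Employer's $564.06 toward union dues is not withheld from the employee.)
Total deductions = $45.36 + $79.04 + $348.75 + $61.02 + $118.86 + $63.12 = $716.15
Net pay = $2,440.63 − $716.15 = $1,724.48

$1,724.48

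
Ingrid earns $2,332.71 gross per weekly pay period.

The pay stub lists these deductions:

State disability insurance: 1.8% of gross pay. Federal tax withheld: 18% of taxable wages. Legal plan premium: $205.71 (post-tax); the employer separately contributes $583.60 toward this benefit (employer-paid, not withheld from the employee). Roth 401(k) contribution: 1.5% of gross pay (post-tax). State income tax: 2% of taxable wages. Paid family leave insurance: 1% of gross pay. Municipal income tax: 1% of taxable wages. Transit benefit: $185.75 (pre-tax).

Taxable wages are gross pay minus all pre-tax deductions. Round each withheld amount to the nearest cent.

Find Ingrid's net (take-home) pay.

Transit benefit: $185.75
Taxable wages = $2,332.71 − $185.75 = $2,146.96
Federal tax withheld: $2,146.96 × 0.18 = $386.45
Municipal income tax: $2,146.96 × 0.01 = $21.47
State income tax: $2,146.96 × 0.02 = $42.94
State disability insurance: $2,332.71 × 0.018 = $41.99
Paid family leave insurance: $2,332.71 × 0.01 = $23.33
Legal plan premium: $205.71
Roth 401(k) contribution: $2,332.71 × 0.015 = $34.99
(Employer's $583.60 toward legal plan premium is not withheld from the employee.)
Total deductions = $185.75 + $386.45 + $21.47 + $42.94 + $41.99 + $23.33 + $205.71 + $34.99 = $942.63
Net pay = $2,332.71 − $942.63 = $1,390.08

$1,390.08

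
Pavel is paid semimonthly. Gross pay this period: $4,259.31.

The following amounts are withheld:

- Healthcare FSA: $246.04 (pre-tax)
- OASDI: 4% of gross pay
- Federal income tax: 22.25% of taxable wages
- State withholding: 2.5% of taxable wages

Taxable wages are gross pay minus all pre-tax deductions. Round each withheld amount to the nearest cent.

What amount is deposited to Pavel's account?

$2,849.62

Healthcare FSA: $246.04
Taxable wages = $4,259.31 − $246.04 = $4,013.27
State withholding: $4,013.27 × 0.025 = $100.33
Federal income tax: $4,013.27 × 0.2225 = $892.95
OASDI: $4,259.31 × 0.04 = $170.37
Total deductions = $246.04 + $100.33 + $892.95 + $170.37 = $1,409.69
Net pay = $4,259.31 − $1,409.69 = $2,849.62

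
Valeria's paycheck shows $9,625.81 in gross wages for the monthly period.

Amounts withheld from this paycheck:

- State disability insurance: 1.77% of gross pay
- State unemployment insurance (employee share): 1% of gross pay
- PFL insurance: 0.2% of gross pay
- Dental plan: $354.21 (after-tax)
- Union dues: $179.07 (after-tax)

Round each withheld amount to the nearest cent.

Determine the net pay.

$8,806.64

State unemployment insurance (employee share): $9,625.81 × 0.01 = $96.26
PFL insurance: $9,625.81 × 0.002 = $19.25
State disability insurance: $9,625.81 × 0.0177 = $170.38
Union dues: $179.07
Dental plan: $354.21
Total deductions = $96.26 + $19.25 + $170.38 + $179.07 + $354.21 = $819.17
Net pay = $9,625.81 − $819.17 = $8,806.64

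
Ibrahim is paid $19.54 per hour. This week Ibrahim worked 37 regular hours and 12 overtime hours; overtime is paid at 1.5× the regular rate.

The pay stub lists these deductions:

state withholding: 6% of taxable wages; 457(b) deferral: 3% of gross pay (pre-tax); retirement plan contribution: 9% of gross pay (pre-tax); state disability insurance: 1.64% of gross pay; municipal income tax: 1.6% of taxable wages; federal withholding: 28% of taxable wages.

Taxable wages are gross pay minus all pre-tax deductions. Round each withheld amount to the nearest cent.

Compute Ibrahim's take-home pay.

$591.43

Regular pay: 37 × $19.54 = $722.98
Overtime pay: 12 × $19.54 × 1.5 = $351.72
Gross pay = $722.98 + $351.72 = $1074.70
457(b) deferral: $1074.70 × 0.03 = $32.24
Retirement plan contribution: $1074.70 × 0.09 = $96.72
Pre-tax total = $32.24 + $96.72 = $128.96
Taxable wages = $1074.70 − $128.96 = $945.74
Municipal income tax: $945.74 × 0.016 = $15.13
Federal withholding: $945.74 × 0.28 = $264.81
State withholding: $945.74 × 0.06 = $56.74
State disability insurance: $1074.70 × 0.0164 = $17.63
Total deductions = $32.24 + $96.72 + $15.13 + $264.81 + $56.74 + $17.63 = $483.27
Net pay = $1074.70 − $483.27 = $591.43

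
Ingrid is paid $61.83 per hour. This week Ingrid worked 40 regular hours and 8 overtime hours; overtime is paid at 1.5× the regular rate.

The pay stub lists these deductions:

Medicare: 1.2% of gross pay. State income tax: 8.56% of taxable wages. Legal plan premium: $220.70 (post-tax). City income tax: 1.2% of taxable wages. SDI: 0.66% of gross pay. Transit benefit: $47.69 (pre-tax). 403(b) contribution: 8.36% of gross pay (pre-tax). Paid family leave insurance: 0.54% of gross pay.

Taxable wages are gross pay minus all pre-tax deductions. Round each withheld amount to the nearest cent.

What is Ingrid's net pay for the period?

Regular pay: 40 × $61.83 = $2,473.20
Overtime pay: 8 × $61.83 × 1.5 = $741.96
Gross pay = $2,473.20 + $741.96 = $3,215.16
403(b) contribution: $3,215.16 × 0.0836 = $268.79
Transit benefit: $47.69
Pre-tax total = $268.79 + $47.69 = $316.48
Taxable wages = $3,215.16 − $316.48 = $2,898.68
State income tax: $2,898.68 × 0.0856 = $248.13
City income tax: $2,898.68 × 0.012 = $34.78
SDI: $3,215.16 × 0.0066 = $21.22
Paid family leave insurance: $3,215.16 × 0.0054 = $17.36
Medicare: $3,215.16 × 0.012 = $38.58
Legal plan premium: $220.70
Total deductions = $268.79 + $47.69 + $248.13 + $34.78 + $21.22 + $17.36 + $38.58 + $220.70 = $897.25
Net pay = $3,215.16 − $897.25 = $2,317.91

$2,317.91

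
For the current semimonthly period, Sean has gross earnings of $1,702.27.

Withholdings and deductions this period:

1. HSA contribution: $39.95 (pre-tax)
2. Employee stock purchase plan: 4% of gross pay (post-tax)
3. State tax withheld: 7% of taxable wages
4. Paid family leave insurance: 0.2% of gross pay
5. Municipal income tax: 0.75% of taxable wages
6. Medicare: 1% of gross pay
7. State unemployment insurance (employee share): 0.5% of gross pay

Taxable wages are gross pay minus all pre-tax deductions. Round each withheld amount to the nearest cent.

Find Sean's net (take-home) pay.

HSA contribution: $39.95
Taxable wages = $1,702.27 − $39.95 = $1,662.32
State tax withheld: $1,662.32 × 0.07 = $116.36
Municipal income tax: $1,662.32 × 0.0075 = $12.47
Paid family leave insurance: $1,702.27 × 0.002 = $3.40
Medicare: $1,702.27 × 0.01 = $17.02
State unemployment insurance (employee share): $1,702.27 × 0.005 = $8.51
Employee stock purchase plan: $1,702.27 × 0.04 = $68.09
Total deductions = $39.95 + $116.36 + $12.47 + $3.40 + $17.02 + $8.51 + $68.09 = $265.80
Net pay = $1,702.27 − $265.80 = $1,436.47

$1,436.47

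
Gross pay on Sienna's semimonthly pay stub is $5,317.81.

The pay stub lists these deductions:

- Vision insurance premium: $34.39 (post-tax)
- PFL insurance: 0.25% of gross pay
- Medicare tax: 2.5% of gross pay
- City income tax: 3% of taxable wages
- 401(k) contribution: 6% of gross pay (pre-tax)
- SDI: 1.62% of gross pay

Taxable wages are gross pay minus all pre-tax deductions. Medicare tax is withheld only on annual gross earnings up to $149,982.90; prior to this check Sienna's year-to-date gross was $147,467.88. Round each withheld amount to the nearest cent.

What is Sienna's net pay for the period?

$4,652.07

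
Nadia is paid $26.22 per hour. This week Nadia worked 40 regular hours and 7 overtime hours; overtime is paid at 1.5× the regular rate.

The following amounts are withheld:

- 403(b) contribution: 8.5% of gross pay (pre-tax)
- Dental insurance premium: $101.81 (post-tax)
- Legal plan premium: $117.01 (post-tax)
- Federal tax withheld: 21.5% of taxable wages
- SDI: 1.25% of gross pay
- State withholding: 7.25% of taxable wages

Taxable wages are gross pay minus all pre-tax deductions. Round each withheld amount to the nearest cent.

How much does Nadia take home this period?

$627.86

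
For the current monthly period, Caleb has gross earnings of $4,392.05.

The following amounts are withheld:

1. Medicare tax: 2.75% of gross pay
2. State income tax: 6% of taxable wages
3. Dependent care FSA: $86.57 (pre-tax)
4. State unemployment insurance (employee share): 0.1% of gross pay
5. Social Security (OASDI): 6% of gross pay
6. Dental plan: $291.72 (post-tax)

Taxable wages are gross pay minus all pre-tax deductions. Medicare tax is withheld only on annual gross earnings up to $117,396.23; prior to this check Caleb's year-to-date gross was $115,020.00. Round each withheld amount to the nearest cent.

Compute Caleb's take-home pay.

$3,422.17

Dependent care FSA: $86.57
Taxable wages = $4,392.05 − $86.57 = $4,305.48
State income tax: $4,305.48 × 0.06 = $258.33
Medicare tax: only $117,396.23 − $115,020.00 = $2,376.23 of this check is subject → $2,376.23 × 0.0275 = $65.35
State unemployment insurance (employee share): $4,392.05 × 0.001 = $4.39
Social Security (OASDI): $4,392.05 × 0.06 = $263.52
Dental plan: $291.72
Total deductions = $86.57 + $258.33 + $65.35 + $4.39 + $263.52 + $291.72 = $969.88
Net pay = $4,392.05 − $969.88 = $3,422.17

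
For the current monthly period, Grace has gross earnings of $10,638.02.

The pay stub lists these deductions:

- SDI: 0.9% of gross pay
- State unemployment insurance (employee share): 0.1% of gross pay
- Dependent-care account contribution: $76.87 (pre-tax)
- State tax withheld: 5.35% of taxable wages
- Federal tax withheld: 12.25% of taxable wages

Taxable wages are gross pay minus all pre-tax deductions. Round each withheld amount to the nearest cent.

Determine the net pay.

$8,596.01

Dependent-care account contribution: $76.87
Taxable wages = $10,638.02 − $76.87 = $10,561.15
State tax withheld: $10,561.15 × 0.0535 = $565.02
Federal tax withheld: $10,561.15 × 0.1225 = $1,293.74
State unemployment insurance (employee share): $10,638.02 × 0.001 = $10.64
SDI: $10,638.02 × 0.009 = $95.74
Total deductions = $76.87 + $565.02 + $1,293.74 + $10.64 + $95.74 = $2,042.01
Net pay = $10,638.02 − $2,042.01 = $8,596.01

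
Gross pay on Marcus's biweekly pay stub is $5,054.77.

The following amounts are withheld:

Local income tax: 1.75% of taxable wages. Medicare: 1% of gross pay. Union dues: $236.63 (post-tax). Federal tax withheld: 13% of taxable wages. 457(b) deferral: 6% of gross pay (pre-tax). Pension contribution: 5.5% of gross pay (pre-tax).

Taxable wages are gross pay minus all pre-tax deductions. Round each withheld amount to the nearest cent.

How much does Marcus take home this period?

$3,526.45

Pension contribution: $5,054.77 × 0.055 = $278.01
457(b) deferral: $5,054.77 × 0.06 = $303.29
Pre-tax total = $278.01 + $303.29 = $581.30
Taxable wages = $5,054.77 − $581.30 = $4,473.47
Local income tax: $4,473.47 × 0.0175 = $78.29
Federal tax withheld: $4,473.47 × 0.13 = $581.55
Medicare: $5,054.77 × 0.01 = $50.55
Union dues: $236.63
Total deductions = $278.01 + $303.29 + $78.29 + $581.55 + $50.55 + $236.63 = $1,528.32
Net pay = $5,054.77 − $1,528.32 = $3,526.45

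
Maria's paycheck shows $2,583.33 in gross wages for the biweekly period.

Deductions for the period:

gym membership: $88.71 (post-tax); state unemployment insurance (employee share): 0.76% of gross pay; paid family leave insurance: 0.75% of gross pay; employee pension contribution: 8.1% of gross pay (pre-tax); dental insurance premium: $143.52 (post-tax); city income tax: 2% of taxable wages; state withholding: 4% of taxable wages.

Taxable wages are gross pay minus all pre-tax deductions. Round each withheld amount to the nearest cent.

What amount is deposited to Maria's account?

$1,960.41

Employee pension contribution: $2,583.33 × 0.081 = $209.25
Taxable wages = $2,583.33 − $209.25 = $2,374.08
State withholding: $2,374.08 × 0.04 = $94.96
City income tax: $2,374.08 × 0.02 = $47.48
State unemployment insurance (employee share): $2,583.33 × 0.0076 = $19.63
Paid family leave insurance: $2,583.33 × 0.0075 = $19.37
Dental insurance premium: $143.52
Gym membership: $88.71
Total deductions = $209.25 + $94.96 + $47.48 + $19.63 + $19.37 + $143.52 + $88.71 = $622.92
Net pay = $2,583.33 − $622.92 = $1,960.41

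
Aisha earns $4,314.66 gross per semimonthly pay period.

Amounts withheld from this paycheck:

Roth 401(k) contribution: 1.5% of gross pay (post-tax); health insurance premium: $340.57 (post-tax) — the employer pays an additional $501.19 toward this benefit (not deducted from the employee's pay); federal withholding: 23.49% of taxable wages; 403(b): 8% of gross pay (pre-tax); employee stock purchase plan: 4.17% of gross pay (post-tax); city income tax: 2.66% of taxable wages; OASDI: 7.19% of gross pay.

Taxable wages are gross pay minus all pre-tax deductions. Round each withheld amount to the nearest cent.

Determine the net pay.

$2,036.04

403(b): $4,314.66 × 0.08 = $345.17
Taxable wages = $4,314.66 − $345.17 = $3,969.49
Federal withholding: $3,969.49 × 0.2349 = $932.43
City income tax: $3,969.49 × 0.0266 = $105.59
OASDI: $4,314.66 × 0.0719 = $310.22
Health insurance premium: $340.57
Employee stock purchase plan: $4,314.66 × 0.0417 = $179.92
Roth 401(k) contribution: $4,314.66 × 0.015 = $64.72
(Employer's $501.19 toward health insurance premium is not withheld from the employee.)
Total deductions = $345.17 + $932.43 + $105.59 + $310.22 + $340.57 + $179.92 + $64.72 = $2,278.62
Net pay = $4,314.66 − $2,278.62 = $2,036.04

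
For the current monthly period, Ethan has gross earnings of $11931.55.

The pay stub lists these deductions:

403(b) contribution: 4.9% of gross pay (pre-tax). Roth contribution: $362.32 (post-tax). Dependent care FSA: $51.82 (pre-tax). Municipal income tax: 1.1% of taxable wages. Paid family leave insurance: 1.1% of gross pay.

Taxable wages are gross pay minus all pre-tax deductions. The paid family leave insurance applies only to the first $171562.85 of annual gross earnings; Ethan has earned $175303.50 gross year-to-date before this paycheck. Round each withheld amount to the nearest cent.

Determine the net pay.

403(b) contribution: $11931.55 × 0.049 = $584.65
Dependent care FSA: $51.82
Pre-tax total = $584.65 + $51.82 = $636.47
Taxable wages = $11931.55 − $636.47 = $11295.08
Municipal income tax: $11295.08 × 0.011 = $124.25
Paid family leave insurance: annual cap $171562.85 already reached (YTD $175303.50), so $0.00
Roth contribution: $362.32
Total deductions = $584.65 + $51.82 + $124.25 + $0.00 + $362.32 = $1123.04
Net pay = $11931.55 − $1123.04 = $10808.51

$10808.51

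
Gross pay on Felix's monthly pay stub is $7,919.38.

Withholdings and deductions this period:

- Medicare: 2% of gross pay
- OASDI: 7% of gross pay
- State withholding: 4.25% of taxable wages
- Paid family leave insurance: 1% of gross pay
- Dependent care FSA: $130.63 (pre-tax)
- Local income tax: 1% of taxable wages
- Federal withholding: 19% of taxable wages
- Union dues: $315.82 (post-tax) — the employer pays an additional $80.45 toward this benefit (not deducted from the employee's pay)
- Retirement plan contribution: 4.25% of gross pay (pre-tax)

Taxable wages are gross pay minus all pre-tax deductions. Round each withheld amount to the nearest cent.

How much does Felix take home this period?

$4,537.27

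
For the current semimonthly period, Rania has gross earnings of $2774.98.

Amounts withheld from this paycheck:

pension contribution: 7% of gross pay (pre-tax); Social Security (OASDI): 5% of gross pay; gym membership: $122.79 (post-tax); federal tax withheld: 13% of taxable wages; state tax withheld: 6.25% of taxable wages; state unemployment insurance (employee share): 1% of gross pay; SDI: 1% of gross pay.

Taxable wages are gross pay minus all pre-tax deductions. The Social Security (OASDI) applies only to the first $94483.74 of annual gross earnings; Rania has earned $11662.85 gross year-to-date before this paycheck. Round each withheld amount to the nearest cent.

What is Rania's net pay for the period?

Pension contribution: $2774.98 × 0.07 = $194.25
Taxable wages = $2774.98 − $194.25 = $2580.73
State tax withheld: $2580.73 × 0.0625 = $161.30
Federal tax withheld: $2580.73 × 0.13 = $335.49
SDI: $2774.98 × 0.01 = $27.75
State unemployment insurance (employee share): $2774.98 × 0.01 = $27.75
Social Security (OASDI): cap not yet reached, full $2774.98 is subject → $2774.98 × 0.05 = $138.75
Gym membership: $122.79
Total deductions = $194.25 + $161.30 + $335.49 + $27.75 + $27.75 + $138.75 + $122.79 = $1008.08
Net pay = $2774.98 − $1008.08 = $1766.90

$1766.90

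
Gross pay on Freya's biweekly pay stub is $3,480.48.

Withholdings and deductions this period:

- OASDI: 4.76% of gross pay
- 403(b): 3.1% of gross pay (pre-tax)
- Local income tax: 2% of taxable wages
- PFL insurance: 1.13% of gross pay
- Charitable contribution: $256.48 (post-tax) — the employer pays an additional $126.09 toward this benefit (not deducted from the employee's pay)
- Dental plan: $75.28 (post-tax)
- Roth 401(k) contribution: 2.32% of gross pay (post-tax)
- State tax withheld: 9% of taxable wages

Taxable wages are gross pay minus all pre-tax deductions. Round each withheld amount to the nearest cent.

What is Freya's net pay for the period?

$2,384.10

403(b): $3,480.48 × 0.031 = $107.89
Taxable wages = $3,480.48 − $107.89 = $3,372.59
Local income tax: $3,372.59 × 0.02 = $67.45
State tax withheld: $3,372.59 × 0.09 = $303.53
PFL insurance: $3,480.48 × 0.0113 = $39.33
OASDI: $3,480.48 × 0.0476 = $165.67
Charitable contribution: $256.48
Roth 401(k) contribution: $3,480.48 × 0.0232 = $80.75
Dental plan: $75.28
(Employer's $126.09 toward charitable contribution is not withheld from the employee.)
Total deductions = $107.89 + $67.45 + $303.53 + $39.33 + $165.67 + $256.48 + $80.75 + $75.28 = $1,096.38
Net pay = $3,480.48 − $1,096.38 = $2,384.10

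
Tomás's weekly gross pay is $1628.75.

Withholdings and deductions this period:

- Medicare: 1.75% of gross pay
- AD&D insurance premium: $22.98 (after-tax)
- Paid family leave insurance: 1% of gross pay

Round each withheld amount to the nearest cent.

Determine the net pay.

$1560.98

Medicare: $1628.75 × 0.0175 = $28.50
Paid family leave insurance: $1628.75 × 0.01 = $16.29
AD&D insurance premium: $22.98
Total deductions = $28.50 + $16.29 + $22.98 = $67.77
Net pay = $1628.75 − $67.77 = $1560.98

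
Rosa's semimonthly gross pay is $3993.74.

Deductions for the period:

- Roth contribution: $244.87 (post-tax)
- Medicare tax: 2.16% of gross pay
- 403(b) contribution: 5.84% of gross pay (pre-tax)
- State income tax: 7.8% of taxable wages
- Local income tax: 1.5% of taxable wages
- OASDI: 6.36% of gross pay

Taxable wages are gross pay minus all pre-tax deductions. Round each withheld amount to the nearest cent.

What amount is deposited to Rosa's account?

$2825.65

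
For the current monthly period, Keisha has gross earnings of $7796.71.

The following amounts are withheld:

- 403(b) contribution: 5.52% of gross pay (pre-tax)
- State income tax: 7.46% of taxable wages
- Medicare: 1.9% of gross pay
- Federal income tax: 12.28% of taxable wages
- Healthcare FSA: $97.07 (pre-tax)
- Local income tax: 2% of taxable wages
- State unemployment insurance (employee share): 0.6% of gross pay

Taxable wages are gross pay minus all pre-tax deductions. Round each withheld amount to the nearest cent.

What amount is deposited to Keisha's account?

Healthcare FSA: $97.07
403(b) contribution: $7796.71 × 0.0552 = $430.38
Pre-tax total = $97.07 + $430.38 = $527.45
Taxable wages = $7796.71 − $527.45 = $7269.26
State income tax: $7269.26 × 0.0746 = $542.29
Local income tax: $7269.26 × 0.02 = $145.39
Federal income tax: $7269.26 × 0.1228 = $892.67
Medicare: $7796.71 × 0.019 = $148.14
State unemployment insurance (employee share): $7796.71 × 0.006 = $46.78
Total deductions = $97.07 + $430.38 + $542.29 + $145.39 + $892.67 + $148.14 + $46.78 = $2302.72
Net pay = $7796.71 − $2302.72 = $5493.99

$5493.99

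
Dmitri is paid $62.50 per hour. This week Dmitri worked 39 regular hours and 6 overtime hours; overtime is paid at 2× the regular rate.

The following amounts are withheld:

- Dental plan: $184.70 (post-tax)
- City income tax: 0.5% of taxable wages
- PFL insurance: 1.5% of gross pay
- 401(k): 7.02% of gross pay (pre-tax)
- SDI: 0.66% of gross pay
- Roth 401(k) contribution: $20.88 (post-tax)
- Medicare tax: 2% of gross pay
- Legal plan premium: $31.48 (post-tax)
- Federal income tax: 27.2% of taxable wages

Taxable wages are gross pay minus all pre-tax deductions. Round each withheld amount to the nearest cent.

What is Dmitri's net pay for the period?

$1773.12

Regular pay: 39 × $62.50 = $2437.50
Overtime pay: 6 × $62.50 × 2 = $750.00
Gross pay = $2437.50 + $750.00 = $3187.50
401(k): $3187.50 × 0.0702 = $223.76
Taxable wages = $3187.50 − $223.76 = $2963.74
City income tax: $2963.74 × 0.005 = $14.82
Federal income tax: $2963.74 × 0.272 = $806.14
SDI: $3187.50 × 0.0066 = $21.04
Medicare tax: $3187.50 × 0.02 = $63.75
PFL insurance: $3187.50 × 0.015 = $47.81
Legal plan premium: $31.48
Roth 401(k) contribution: $20.88
Dental plan: $184.70
Total deductions = $223.76 + $14.82 + $806.14 + $21.04 + $63.75 + $47.81 + $31.48 + $20.88 + $184.70 = $1414.38
Net pay = $3187.50 − $1414.38 = $1773.12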